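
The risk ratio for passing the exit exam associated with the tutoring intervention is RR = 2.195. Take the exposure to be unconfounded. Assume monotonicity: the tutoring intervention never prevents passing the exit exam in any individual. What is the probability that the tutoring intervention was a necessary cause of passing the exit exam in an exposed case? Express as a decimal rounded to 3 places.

Under exogeneity and monotonicity, PN = (RR − 1) / RR = 1 − 1/RR.
PN = (2.195 − 1) / 2.195 = 1.195 / 2.195 ≈ 0.5444

PN ≈ 0.544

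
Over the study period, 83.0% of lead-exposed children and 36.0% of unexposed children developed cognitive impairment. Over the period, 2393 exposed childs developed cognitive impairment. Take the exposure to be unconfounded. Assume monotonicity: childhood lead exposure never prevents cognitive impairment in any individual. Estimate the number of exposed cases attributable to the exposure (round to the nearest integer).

p₁ = 0.83, p₀ = 0.36.
PN = (p₁ − p₀)/p₁ = (0.83 − 0.36) / 0.83 ≈ 0.56627.
Attributable cases ≈ PN × (exposed cases) = 0.56627 × 2393 ≈ 1355.07.

about 1355 cases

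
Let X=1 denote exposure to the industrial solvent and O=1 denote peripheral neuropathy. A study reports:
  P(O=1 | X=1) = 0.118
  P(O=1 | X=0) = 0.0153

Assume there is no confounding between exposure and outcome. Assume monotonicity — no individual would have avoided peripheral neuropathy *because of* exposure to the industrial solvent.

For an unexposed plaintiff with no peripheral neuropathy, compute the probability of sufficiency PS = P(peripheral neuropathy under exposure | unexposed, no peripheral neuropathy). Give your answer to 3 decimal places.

Let p₁ = 0.118, p₀ = 0.0153.
Under exogeneity and monotonicity, PS = (p₁ − p₀) / (1 − p₀).
PS = (0.118 − 0.0153) / (1 − 0.0153) = 0.1027 / 0.9847 ≈ 0.1043

PS ≈ 0.104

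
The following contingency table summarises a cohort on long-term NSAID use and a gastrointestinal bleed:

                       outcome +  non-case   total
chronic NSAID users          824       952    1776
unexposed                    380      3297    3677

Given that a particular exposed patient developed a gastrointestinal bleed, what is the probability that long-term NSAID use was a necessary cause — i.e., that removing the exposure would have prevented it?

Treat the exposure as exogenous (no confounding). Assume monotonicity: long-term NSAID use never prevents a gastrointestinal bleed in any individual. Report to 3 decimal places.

p₁ = P(outcome | exposed) = 824/1776 = 0.46396
p₀ = P(outcome | unexposed) = 380/3677 = 0.10335
Under exogeneity and monotonicity, PN = (p₁ − p₀)/p₁.
PN = (0.46396 − 0.10335) / 0.46396 ≈ 0.7773

PN ≈ 0.777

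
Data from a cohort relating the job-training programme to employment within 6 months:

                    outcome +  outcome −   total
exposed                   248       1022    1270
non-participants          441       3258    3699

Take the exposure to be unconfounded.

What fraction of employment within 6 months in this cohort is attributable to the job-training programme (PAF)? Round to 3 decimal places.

p₁ = P(outcome | exposed) = 248/1270 = 0.19528
p₀ = P(outcome | unexposed) = 441/3699 = 0.11922
Exposure prevalence π = 1270/4969 = 0.25558; overall risk P(Y=1) = 0.13866.
Under exogeneity, PAF = [P(Y=1) − p₀]/P(Y=1).
PAF = (0.13866 − 0.11922) / 0.13866 ≈ 0.1402

PAF ≈ 0.140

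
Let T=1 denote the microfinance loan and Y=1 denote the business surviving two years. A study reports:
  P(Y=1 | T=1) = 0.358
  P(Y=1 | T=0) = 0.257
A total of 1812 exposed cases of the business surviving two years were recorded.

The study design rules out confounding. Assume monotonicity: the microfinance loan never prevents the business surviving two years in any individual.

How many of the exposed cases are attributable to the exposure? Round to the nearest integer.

about 511 cases

Let p₁ = 0.358, p₀ = 0.257.
PN = (p₁ − p₀)/p₁ = (0.358 − 0.257) / 0.358 ≈ 0.28212.
Attributable cases ≈ PN × (exposed cases) = 0.28212 × 1812 ≈ 511.21.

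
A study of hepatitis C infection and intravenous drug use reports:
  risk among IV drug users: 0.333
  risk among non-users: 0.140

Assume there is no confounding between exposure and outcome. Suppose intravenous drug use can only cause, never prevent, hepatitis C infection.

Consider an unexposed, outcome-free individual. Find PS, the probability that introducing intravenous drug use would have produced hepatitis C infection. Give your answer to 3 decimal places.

Let p₁ = 0.333, p₀ = 0.14.
Under exogeneity and monotonicity, PS = (p₁ − p₀) / (1 − p₀).
PS = (0.333 − 0.14) / (1 − 0.14) = 0.193 / 0.86 ≈ 0.2244

PS ≈ 0.224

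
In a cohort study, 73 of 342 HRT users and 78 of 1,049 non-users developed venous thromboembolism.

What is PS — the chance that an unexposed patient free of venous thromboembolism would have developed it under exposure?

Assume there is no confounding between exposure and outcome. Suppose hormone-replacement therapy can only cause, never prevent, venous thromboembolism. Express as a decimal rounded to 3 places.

p₁ = P(outcome | exposed) = 73/342 = 0.21345
p₀ = P(outcome | unexposed) = 78/1049 = 0.074357
Under exogeneity and monotonicity, PS = (p₁ − p₀) / (1 − p₀).
PS = (0.21345 − 0.074357) / (1 − 0.074357) = 0.13909 / 0.92564 ≈ 0.1503

PS ≈ 0.150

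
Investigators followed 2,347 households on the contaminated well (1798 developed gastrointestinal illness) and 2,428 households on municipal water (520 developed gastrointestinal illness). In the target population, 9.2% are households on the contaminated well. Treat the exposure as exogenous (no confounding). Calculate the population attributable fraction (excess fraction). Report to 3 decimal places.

PAF ≈ 0.192

p₁ = P(outcome | exposed) = 1798/2347 = 0.76608
p₀ = P(outcome | unexposed) = 520/2428 = 0.21417
Overall risk P(Y=1) = π·p₁ + (1−π)·p₀ = 0.092×0.76608 + 0.908×0.21417 = 0.26494.
Under exogeneity, PAF = [P(Y=1) − p₀] / P(Y=1).
PAF = (0.26494 − 0.21417) / 0.26494 ≈ 0.1916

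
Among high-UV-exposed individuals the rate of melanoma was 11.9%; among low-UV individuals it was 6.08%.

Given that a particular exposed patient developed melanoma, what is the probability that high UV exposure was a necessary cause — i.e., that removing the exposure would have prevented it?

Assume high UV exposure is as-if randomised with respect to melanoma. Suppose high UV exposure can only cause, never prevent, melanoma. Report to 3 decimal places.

PN ≈ 0.489

p₁ = 0.119, p₀ = 0.0608.
Under exogeneity and monotonicity, PN = (p₁ − p₀) / p₁.
PN = (0.119 − 0.0608) / 0.119 = 0.0582 / 0.119 ≈ 0.4891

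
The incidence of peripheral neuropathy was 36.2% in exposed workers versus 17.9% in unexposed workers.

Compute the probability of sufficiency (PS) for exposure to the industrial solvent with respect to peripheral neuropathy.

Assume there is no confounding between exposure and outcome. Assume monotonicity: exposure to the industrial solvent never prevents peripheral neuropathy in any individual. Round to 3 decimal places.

PS ≈ 0.223

p₁ = 0.362, p₀ = 0.179.
Under exogeneity and monotonicity, PS = (p₁ − p₀) / (1 − p₀).
PS = (0.362 − 0.179) / (1 − 0.179) = 0.183 / 0.821 ≈ 0.2229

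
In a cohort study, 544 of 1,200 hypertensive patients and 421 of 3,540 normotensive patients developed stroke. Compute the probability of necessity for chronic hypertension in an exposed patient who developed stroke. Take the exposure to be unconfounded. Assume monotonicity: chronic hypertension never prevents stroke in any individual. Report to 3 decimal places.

PN ≈ 0.738

p₁ = P(outcome | exposed) = 544/1200 = 0.45333
p₀ = P(outcome | unexposed) = 421/3540 = 0.11893
Under exogeneity and monotonicity, PN = (p₁ − p₀) / p₁.
PN = (0.45333 − 0.11893) / 0.45333 = 0.33441 / 0.45333 ≈ 0.7377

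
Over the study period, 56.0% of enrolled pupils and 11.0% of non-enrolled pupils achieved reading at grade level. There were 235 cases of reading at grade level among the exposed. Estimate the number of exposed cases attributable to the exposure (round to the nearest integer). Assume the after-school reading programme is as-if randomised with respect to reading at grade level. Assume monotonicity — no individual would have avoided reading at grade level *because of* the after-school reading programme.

about 189 cases

p₁ = 0.56, p₀ = 0.11.
PN = (p₁ − p₀)/p₁ = (0.56 − 0.11) / 0.56 ≈ 0.80357.
Attributable cases ≈ PN × (exposed cases) = 0.80357 × 235 ≈ 188.84.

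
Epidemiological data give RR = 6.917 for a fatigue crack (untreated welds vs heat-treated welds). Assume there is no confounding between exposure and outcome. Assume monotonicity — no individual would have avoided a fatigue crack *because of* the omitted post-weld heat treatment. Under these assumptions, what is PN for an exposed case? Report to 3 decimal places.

Under exogeneity and monotonicity, PN = (RR − 1) / RR = 1 − 1/RR.
PN = (6.917 − 1) / 6.917 = 5.917 / 6.917 ≈ 0.8554

PN ≈ 0.855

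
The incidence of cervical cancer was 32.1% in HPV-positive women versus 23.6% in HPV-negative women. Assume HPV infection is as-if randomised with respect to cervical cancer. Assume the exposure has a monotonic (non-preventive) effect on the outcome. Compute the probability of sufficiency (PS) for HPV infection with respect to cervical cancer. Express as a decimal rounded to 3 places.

p₁ = 0.321, p₀ = 0.236.
Under exogeneity and monotonicity, PS = (p₁ − p₀) / (1 − p₀).
PS = (0.321 − 0.236) / (1 − 0.236) = 0.085 / 0.764 ≈ 0.1113

PS ≈ 0.111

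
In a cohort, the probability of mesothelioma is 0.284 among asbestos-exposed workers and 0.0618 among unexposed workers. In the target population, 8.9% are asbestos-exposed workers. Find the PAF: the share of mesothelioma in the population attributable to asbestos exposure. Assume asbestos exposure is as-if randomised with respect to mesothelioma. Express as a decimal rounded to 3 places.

Let p₁ = 0.284, p₀ = 0.0618.
Overall risk P(Y=1) = π·p₁ + (1−π)·p₀ = 0.089×0.284 + 0.911×0.0618 = 0.081576.
Under exogeneity, PAF = [P(Y=1) − p₀] / P(Y=1).
PAF = (0.081576 − 0.0618) / 0.081576 ≈ 0.2424

PAF ≈ 0.242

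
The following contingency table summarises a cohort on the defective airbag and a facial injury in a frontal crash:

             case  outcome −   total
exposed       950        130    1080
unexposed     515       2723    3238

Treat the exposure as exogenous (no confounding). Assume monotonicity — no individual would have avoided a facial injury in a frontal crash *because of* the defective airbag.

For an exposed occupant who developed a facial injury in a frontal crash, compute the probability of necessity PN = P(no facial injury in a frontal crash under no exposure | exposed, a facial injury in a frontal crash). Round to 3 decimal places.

p₁ = P(outcome | exposed) = 950/1080 = 0.87963
p₀ = P(outcome | unexposed) = 515/3238 = 0.15905
Under exogeneity and monotonicity, PN = (p₁ − p₀) / p₁.
PN = (0.87963 − 0.15905) / 0.87963 = 0.72058 / 0.87963 ≈ 0.8192

PN ≈ 0.819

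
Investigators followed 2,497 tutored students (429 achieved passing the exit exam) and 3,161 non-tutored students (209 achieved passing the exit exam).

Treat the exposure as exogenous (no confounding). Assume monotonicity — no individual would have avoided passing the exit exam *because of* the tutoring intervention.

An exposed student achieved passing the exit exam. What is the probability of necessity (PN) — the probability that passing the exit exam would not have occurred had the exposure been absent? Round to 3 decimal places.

PN ≈ 0.615

p₁ = P(outcome | exposed) = 429/2497 = 0.17181
p₀ = P(outcome | unexposed) = 209/3161 = 0.066118
Under exogeneity and monotonicity, PN = (p₁ − p₀) / p₁.
PN = (0.17181 − 0.066118) / 0.17181 = 0.10569 / 0.17181 ≈ 0.6152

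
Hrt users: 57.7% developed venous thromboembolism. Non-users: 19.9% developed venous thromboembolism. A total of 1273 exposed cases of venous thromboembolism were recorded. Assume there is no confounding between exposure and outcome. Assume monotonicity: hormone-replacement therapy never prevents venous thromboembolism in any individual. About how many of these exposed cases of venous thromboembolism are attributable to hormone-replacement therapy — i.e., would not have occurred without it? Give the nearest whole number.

p₁ = 0.577, p₀ = 0.199.
PN = (p₁ − p₀)/p₁ = (0.577 − 0.199) / 0.577 ≈ 0.65511.
Attributable cases ≈ PN × (exposed cases) = 0.65511 × 1273 ≈ 833.96.

about 834 cases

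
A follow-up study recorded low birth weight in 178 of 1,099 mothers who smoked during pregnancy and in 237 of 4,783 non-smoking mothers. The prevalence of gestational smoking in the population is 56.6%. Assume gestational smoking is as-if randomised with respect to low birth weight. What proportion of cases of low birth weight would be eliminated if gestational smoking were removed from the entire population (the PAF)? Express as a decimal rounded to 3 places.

PAF ≈ 0.562

p₁ = P(outcome | exposed) = 178/1099 = 0.16197
p₀ = P(outcome | unexposed) = 237/4783 = 0.04955
Overall risk P(Y=1) = π·p₁ + (1−π)·p₀ = 0.566×0.16197 + 0.434×0.04955 = 0.11318.
Under exogeneity, PAF = [P(Y=1) − p₀] / P(Y=1).
PAF = (0.11318 − 0.04955) / 0.11318 ≈ 0.5622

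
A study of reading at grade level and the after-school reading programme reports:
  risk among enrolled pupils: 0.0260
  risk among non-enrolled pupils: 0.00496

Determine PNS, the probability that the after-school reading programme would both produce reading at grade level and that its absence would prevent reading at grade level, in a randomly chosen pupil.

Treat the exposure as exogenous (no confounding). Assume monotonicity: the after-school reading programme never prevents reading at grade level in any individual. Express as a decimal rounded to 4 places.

PNS ≈ 0.0210

Let p₁ = 0.026, p₀ = 0.00496.
Under exogeneity and monotonicity, PNS = p₁ − p₀.
PNS = 0.026 − 0.00496 = 0.02104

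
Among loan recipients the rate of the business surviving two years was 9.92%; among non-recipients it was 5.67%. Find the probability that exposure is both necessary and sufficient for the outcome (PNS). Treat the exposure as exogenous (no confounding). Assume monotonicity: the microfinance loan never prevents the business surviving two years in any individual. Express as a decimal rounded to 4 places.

PNS ≈ 0.0425

p₁ = 0.0992, p₀ = 0.0567.
Under exogeneity and monotonicity, PNS = p₁ − p₀.
PNS = 0.0992 − 0.0567 = 0.0425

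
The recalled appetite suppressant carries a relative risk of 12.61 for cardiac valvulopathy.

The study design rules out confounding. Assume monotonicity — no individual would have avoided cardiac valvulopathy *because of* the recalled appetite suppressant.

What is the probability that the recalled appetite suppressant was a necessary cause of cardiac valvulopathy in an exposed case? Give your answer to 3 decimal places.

Under exogeneity and monotonicity, PN = (RR − 1) / RR = 1 − 1/RR.
PN = (12.61 − 1) / 12.61 = 11.61 / 12.61 ≈ 0.9207

PN ≈ 0.921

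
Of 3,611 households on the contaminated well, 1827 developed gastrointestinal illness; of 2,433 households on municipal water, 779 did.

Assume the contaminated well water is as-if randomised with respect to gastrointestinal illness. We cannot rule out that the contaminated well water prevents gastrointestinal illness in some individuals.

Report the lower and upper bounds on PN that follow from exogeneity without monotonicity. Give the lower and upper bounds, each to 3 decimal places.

p₁ = P(outcome | exposed) = 1827/3611 = 0.50595
p₀ = P(outcome | unexposed) = 779/2433 = 0.32018
Under exogeneity alone the bounds on PN are max{0,(p₁−p₀)/p₁} ≤ PN ≤ min{1,(1−p₀)/p₁}.
  lower = (p₁ − p₀)/p₁ = 0.18577 / 0.50595 ≈ 0.3672
  upper = min{1, (1 − p₀)/p₁} = 0.67982 / 0.50595 ≈ 1.3436 → capped at 1

0.367 ≤ PN ≤ 1.000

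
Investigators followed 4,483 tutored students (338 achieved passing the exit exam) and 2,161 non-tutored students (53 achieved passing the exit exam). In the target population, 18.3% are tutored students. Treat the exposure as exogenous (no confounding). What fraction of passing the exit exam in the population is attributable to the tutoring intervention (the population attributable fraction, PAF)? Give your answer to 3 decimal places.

PAF ≈ 0.275

p₁ = P(outcome | exposed) = 338/4483 = 0.075396
p₀ = P(outcome | unexposed) = 53/2161 = 0.024526
Overall risk P(Y=1) = π·p₁ + (1−π)·p₀ = 0.183×0.075396 + 0.817×0.024526 = 0.033835.
Under exogeneity, PAF = [P(Y=1) − p₀] / P(Y=1).
PAF = (0.033835 − 0.024526) / 0.033835 ≈ 0.2751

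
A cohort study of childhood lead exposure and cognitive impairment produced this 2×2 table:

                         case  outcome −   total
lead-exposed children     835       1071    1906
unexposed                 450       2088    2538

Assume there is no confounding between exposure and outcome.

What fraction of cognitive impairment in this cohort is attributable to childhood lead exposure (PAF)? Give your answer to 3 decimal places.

p₁ = P(outcome | exposed) = 835/1906 = 0.43809
p₀ = P(outcome | unexposed) = 450/2538 = 0.1773
Exposure prevalence π = 1906/4444 = 0.42889; overall risk P(Y=1) = 0.28915.
Under exogeneity, PAF = [P(Y=1) − p₀]/P(Y=1).
PAF = (0.28915 − 0.1773) / 0.28915 ≈ 0.3868

PAF ≈ 0.387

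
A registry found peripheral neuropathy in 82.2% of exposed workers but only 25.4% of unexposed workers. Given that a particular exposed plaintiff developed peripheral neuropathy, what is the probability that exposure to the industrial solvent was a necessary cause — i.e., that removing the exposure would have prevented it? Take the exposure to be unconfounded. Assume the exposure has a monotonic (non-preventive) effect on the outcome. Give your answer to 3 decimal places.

p₁ = 0.822, p₀ = 0.254.
Under exogeneity and monotonicity, PN = (p₁ − p₀) / p₁.
PN = (0.822 − 0.254) / 0.822 = 0.568 / 0.822 ≈ 0.6910

PN ≈ 0.691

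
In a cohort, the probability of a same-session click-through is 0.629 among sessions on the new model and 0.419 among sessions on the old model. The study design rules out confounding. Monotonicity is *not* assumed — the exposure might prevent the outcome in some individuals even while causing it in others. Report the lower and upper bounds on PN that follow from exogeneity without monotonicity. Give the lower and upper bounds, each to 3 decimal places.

0.334 ≤ PN ≤ 0.924

Let p₁ = 0.629, p₀ = 0.419.
Under exogeneity alone the bounds on PN are max{0,(p₁−p₀)/p₁} ≤ PN ≤ min{1,(1−p₀)/p₁}.
  lower = (p₁ − p₀)/p₁ = 0.21 / 0.629 ≈ 0.3339
  upper = min{1, (1 − p₀)/p₁} = 0.581 / 0.629 ≈ 0.9237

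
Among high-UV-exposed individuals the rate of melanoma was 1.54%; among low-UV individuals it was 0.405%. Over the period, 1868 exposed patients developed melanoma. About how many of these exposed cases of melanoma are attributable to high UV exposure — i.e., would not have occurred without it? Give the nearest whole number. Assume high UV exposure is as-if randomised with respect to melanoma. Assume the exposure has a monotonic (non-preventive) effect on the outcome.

p₁ = 0.0154, p₀ = 0.00405.
PN = (p₁ − p₀)/p₁ = (0.0154 − 0.00405) / 0.0154 ≈ 0.73701.
Attributable cases ≈ PN × (exposed cases) = 0.73701 × 1868 ≈ 1376.74.

about 1377 cases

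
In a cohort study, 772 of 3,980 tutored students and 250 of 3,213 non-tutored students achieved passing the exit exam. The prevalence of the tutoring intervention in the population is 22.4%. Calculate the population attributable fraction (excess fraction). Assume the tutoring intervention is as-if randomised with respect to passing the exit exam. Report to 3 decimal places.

PAF ≈ 0.251

p₁ = P(outcome | exposed) = 772/3980 = 0.19397
p₀ = P(outcome | unexposed) = 250/3213 = 0.077809
Overall risk P(Y=1) = π·p₁ + (1−π)·p₀ = 0.224×0.19397 + 0.776×0.077809 = 0.10383.
Under exogeneity, PAF = [P(Y=1) − p₀] / P(Y=1).
PAF = (0.10383 − 0.077809) / 0.10383 ≈ 0.2506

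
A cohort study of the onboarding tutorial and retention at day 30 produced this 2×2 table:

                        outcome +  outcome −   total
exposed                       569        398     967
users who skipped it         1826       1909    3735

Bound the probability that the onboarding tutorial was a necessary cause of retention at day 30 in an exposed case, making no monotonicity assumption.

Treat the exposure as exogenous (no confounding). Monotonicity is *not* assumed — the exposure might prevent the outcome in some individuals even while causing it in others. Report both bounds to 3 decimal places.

p₁ = P(outcome | exposed) = 569/967 = 0.58842
p₀ = P(outcome | unexposed) = 1826/3735 = 0.48889
Under exogeneity alone the bounds on PN are max{0,(p₁−p₀)/p₁} ≤ PN ≤ min{1,(1−p₀)/p₁}.
  lower = (p₁ − p₀)/p₁ = 0.099529 / 0.58842 ≈ 0.1691
  upper = min{1, (1 − p₀)/p₁} = 0.51111 / 0.58842 ≈ 0.8686

0.169 ≤ PN ≤ 0.869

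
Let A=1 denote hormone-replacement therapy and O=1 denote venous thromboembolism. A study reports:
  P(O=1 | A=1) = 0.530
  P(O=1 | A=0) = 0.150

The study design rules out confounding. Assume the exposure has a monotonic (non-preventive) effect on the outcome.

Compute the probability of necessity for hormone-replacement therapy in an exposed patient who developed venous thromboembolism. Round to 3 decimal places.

Let p₁ = 0.53, p₀ = 0.15.
Under exogeneity and monotonicity, PN = (p₁ − p₀) / p₁.
PN = (0.53 − 0.15) / 0.53 = 0.38 / 0.53 ≈ 0.7170

PN ≈ 0.717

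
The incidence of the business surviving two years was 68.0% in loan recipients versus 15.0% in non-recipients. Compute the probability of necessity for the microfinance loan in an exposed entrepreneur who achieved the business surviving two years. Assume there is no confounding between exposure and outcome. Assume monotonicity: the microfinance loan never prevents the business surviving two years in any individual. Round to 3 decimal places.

PN ≈ 0.779

p₁ = 0.68, p₀ = 0.15.
Under exogeneity and monotonicity, PN = (p₁ − p₀) / p₁.
PN = (0.68 − 0.15) / 0.68 = 0.53 / 0.68 ≈ 0.7794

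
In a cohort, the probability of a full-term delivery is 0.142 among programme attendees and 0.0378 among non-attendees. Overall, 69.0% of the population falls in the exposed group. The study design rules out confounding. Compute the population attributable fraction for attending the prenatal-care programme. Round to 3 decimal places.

PAF ≈ 0.655

Let p₁ = 0.142, p₀ = 0.0378.
Overall risk P(Y=1) = π·p₁ + (1−π)·p₀ = 0.69×0.142 + 0.31×0.0378 = 0.1097.
Under exogeneity, PAF = [P(Y=1) − p₀] / P(Y=1).
PAF = (0.1097 − 0.0378) / 0.1097 ≈ 0.6554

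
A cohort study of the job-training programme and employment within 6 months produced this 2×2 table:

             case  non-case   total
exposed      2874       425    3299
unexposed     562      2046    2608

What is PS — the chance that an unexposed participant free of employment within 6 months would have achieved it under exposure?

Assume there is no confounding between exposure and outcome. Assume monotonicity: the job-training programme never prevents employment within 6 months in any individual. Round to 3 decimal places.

p₁ = P(outcome | exposed) = 2874/3299 = 0.87117
p₀ = P(outcome | unexposed) = 562/2608 = 0.21549
Under exogeneity and monotonicity, PS = (p₁ − p₀)/(1 − p₀).
PS = (0.87117 − 0.21549) / 0.78451 ≈ 0.8358

PS ≈ 0.836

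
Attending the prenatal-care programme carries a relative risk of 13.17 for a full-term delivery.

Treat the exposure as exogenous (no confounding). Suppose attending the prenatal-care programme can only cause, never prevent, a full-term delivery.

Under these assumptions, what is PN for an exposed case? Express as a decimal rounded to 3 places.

Under exogeneity and monotonicity, PN = (RR − 1) / RR = 1 − 1/RR.
PN = (13.17 − 1) / 13.17 = 12.17 / 13.17 ≈ 0.9241

PN ≈ 0.924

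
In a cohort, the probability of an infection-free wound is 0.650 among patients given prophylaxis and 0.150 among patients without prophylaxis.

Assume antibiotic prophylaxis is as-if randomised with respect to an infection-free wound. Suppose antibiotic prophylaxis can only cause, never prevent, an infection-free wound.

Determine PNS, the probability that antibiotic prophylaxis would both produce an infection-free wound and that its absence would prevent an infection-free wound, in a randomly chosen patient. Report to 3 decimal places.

PNS ≈ 0.500

Let p₁ = 0.65, p₀ = 0.15.
Under exogeneity and monotonicity, PNS = p₁ − p₀.
PNS = 0.65 − 0.15 = 0.5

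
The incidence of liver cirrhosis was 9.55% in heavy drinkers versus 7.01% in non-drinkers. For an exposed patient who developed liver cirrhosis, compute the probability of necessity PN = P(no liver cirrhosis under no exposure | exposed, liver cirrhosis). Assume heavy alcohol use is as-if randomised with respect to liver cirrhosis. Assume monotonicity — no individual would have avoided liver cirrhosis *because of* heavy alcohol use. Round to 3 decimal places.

p₁ = 0.0955, p₀ = 0.0701.
Under exogeneity and monotonicity, PN = (p₁ − p₀) / p₁.
PN = (0.0955 − 0.0701) / 0.0955 = 0.0254 / 0.0955 ≈ 0.2660

PN ≈ 0.266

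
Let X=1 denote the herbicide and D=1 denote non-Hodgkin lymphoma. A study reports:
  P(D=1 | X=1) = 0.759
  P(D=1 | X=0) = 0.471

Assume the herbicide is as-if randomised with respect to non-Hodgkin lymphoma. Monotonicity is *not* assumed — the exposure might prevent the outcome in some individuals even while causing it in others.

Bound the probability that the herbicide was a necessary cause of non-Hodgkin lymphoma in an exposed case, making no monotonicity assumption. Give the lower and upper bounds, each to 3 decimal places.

Let p₁ = 0.759, p₀ = 0.471.
Under exogeneity alone the bounds on PN are max{0,(p₁−p₀)/p₁} ≤ PN ≤ min{1,(1−p₀)/p₁}.
  lower = (p₁ − p₀)/p₁ = 0.288 / 0.759 ≈ 0.3794
  upper = min{1, (1 − p₀)/p₁} = 0.529 / 0.759 ≈ 0.6970

0.379 ≤ PN ≤ 0.697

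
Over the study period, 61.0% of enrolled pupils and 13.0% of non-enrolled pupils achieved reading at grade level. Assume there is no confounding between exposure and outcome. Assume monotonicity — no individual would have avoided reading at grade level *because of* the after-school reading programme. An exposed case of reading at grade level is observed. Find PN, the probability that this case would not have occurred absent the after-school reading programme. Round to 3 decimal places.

p₁ = 0.61, p₀ = 0.13.
Under exogeneity and monotonicity, PN = (p₁ − p₀) / p₁.
PN = (0.61 − 0.13) / 0.61 = 0.48 / 0.61 ≈ 0.7869

PN ≈ 0.787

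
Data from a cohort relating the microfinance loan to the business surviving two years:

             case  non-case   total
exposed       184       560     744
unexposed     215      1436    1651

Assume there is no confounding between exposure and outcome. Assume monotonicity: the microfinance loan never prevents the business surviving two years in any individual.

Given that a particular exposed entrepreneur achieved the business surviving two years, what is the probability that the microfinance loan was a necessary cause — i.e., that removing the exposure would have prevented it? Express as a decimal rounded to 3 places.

p₁ = P(outcome | exposed) = 184/744 = 0.24731
p₀ = P(outcome | unexposed) = 215/1651 = 0.13022
Under exogeneity and monotonicity, PN = (p₁ − p₀)/p₁.
PN = (0.24731 − 0.13022) / 0.24731 ≈ 0.4734

PN ≈ 0.473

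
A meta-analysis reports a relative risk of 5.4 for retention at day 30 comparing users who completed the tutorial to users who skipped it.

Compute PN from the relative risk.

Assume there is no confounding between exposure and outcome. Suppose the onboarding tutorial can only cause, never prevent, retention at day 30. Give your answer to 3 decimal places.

Under exogeneity and monotonicity, PN = (RR − 1) / RR = 1 − 1/RR.
PN = (5.4 − 1) / 5.4 = 4.4 / 5.4 ≈ 0.8148

PN ≈ 0.815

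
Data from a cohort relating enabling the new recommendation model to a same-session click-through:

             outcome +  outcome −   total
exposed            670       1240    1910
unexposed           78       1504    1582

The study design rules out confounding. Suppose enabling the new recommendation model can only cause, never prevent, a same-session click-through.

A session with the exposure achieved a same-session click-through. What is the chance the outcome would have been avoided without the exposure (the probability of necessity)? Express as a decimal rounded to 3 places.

p₁ = P(outcome | exposed) = 670/1910 = 0.35079
p₀ = P(outcome | unexposed) = 78/1582 = 0.049305
Under exogeneity and monotonicity, PN = (p₁ − p₀) / p₁.
PN = (0.35079 − 0.049305) / 0.35079 = 0.30148 / 0.35079 ≈ 0.8594

PN ≈ 0.859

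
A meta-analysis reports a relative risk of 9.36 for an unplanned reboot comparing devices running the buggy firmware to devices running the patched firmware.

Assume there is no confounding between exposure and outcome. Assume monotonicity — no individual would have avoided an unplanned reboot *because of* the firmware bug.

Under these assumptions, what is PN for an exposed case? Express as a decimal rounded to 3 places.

Under exogeneity and monotonicity, PN = (RR − 1) / RR = 1 − 1/RR.
PN = (9.36 − 1) / 9.36 = 8.36 / 9.36 ≈ 0.8932

PN ≈ 0.893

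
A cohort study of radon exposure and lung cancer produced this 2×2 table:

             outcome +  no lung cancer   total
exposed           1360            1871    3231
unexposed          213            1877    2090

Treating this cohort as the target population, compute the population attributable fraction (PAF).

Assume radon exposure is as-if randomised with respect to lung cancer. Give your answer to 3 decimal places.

PAF ≈ 0.655

p₁ = P(outcome | exposed) = 1360/3231 = 0.42092
p₀ = P(outcome | unexposed) = 213/2090 = 0.10191
Exposure prevalence π = 3231/5321 = 0.60722; overall risk P(Y=1) = 0.29562.
Under exogeneity, PAF = [P(Y=1) − p₀]/P(Y=1).
PAF = (0.29562 − 0.10191) / 0.29562 ≈ 0.6553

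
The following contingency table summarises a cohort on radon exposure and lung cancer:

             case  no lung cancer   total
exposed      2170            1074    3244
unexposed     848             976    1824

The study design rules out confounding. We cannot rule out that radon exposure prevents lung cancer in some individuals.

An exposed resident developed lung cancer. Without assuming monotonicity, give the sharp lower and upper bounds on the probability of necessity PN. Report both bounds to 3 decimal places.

p₁ = P(outcome | exposed) = 2170/3244 = 0.66893
p₀ = P(outcome | unexposed) = 848/1824 = 0.46491
Under exogeneity alone the bounds on PN are max{0,(p₁−p₀)/p₁} ≤ PN ≤ min{1,(1−p₀)/p₁}.
  lower = (p₁ − p₀)/p₁ = 0.20401 / 0.66893 ≈ 0.3050
  upper = min{1, (1 − p₀)/p₁} = 0.53509 / 0.66893 ≈ 0.7999

0.305 ≤ PN ≤ 0.800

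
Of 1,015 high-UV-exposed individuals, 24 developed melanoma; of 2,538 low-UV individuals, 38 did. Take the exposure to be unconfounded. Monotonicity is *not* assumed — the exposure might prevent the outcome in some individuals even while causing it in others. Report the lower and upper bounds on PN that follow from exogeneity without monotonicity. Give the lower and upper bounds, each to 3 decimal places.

0.367 ≤ PN ≤ 1.000

p₁ = P(outcome | exposed) = 24/1015 = 0.023645
p₀ = P(outcome | unexposed) = 38/2538 = 0.014972
Under exogeneity alone the bounds on PN are max{0,(p₁−p₀)/p₁} ≤ PN ≤ min{1,(1−p₀)/p₁}.
  lower = (p₁ − p₀)/p₁ = 0.0086729 / 0.023645 ≈ 0.3668
  upper = min{1, (1 − p₀)/p₁} = 0.98503 / 0.023645 ≈ 41.6585 → capped at 1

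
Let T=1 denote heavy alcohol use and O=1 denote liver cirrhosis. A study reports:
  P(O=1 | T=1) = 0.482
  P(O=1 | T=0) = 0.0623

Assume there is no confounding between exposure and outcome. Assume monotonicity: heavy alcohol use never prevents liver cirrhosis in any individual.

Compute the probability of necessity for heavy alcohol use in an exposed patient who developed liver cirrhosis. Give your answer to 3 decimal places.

Let p₁ = 0.482, p₀ = 0.0623.
Under exogeneity and monotonicity, PN = (p₁ − p₀) / p₁.
PN = (0.482 − 0.0623) / 0.482 = 0.4197 / 0.482 ≈ 0.8707

PN ≈ 0.871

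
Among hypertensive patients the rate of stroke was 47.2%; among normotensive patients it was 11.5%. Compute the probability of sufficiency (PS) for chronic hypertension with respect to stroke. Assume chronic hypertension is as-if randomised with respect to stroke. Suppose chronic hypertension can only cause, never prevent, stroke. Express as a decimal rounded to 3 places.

p₁ = 0.472, p₀ = 0.115.
Under exogeneity and monotonicity, PS = (p₁ − p₀) / (1 − p₀).
PS = (0.472 − 0.115) / (1 − 0.115) = 0.357 / 0.885 ≈ 0.4034

PS ≈ 0.403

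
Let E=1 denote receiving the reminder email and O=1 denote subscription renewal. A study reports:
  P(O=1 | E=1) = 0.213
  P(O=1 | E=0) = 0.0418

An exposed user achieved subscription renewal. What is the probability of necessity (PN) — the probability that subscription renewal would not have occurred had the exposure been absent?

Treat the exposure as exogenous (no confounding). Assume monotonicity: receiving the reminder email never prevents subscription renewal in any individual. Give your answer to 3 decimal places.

Let p₁ = 0.213, p₀ = 0.0418.
Under exogeneity and monotonicity, PN = (p₁ − p₀) / p₁.
PN = (0.213 − 0.0418) / 0.213 = 0.1712 / 0.213 ≈ 0.8038

PN ≈ 0.804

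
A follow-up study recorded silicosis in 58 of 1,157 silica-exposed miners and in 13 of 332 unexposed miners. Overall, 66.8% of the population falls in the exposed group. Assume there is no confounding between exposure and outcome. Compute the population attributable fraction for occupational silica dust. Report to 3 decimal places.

PAF ≈ 0.158

p₁ = P(outcome | exposed) = 58/1157 = 0.05013
p₀ = P(outcome | unexposed) = 13/332 = 0.039157
Overall risk P(Y=1) = π·p₁ + (1−π)·p₀ = 0.668×0.05013 + 0.332×0.039157 = 0.046487.
Under exogeneity, PAF = [P(Y=1) − p₀] / P(Y=1).
PAF = (0.046487 − 0.039157) / 0.046487 ≈ 0.1577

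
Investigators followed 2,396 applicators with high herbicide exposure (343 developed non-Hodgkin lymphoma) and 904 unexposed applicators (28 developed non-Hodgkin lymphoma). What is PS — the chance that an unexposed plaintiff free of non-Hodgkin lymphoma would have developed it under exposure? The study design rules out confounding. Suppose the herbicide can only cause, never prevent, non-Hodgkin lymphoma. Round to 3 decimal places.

PS ≈ 0.116

p₁ = P(outcome | exposed) = 343/2396 = 0.14316
p₀ = P(outcome | unexposed) = 28/904 = 0.030973
Under exogeneity and monotonicity, PS = (p₁ − p₀) / (1 − p₀).
PS = (0.14316 − 0.030973) / (1 − 0.030973) = 0.11218 / 0.96903 ≈ 0.1158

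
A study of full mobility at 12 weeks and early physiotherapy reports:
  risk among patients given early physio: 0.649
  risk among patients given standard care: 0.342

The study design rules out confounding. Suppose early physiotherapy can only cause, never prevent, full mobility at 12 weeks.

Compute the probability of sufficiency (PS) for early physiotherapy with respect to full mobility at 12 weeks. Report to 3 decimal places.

PS ≈ 0.467

Let p₁ = 0.649, p₀ = 0.342.
Under exogeneity and monotonicity, PS = (p₁ − p₀) / (1 − p₀).
PS = (0.649 − 0.342) / (1 − 0.342) = 0.307 / 0.658 ≈ 0.4666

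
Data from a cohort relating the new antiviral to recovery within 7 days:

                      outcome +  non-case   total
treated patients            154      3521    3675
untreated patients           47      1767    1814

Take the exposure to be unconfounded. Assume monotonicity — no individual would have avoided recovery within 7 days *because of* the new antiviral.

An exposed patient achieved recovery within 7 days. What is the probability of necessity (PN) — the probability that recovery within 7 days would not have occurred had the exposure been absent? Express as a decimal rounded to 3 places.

p₁ = P(outcome | exposed) = 154/3675 = 0.041905
p₀ = P(outcome | unexposed) = 47/1814 = 0.02591
Under exogeneity and monotonicity, PN = (p₁ − p₀)/p₁.
PN = (0.041905 − 0.02591) / 0.041905 ≈ 0.3817

PN ≈ 0.382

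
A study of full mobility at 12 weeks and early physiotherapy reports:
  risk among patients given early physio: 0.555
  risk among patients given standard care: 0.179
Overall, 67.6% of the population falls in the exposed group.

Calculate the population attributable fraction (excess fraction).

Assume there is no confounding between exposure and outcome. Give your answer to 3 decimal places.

Let p₁ = 0.555, p₀ = 0.179.
Overall risk P(Y=1) = π·p₁ + (1−π)·p₀ = 0.676×0.555 + 0.324×0.179 = 0.43318.
Under exogeneity, PAF = [P(Y=1) − p₀] / P(Y=1).
PAF = (0.43318 − 0.179) / 0.43318 ≈ 0.5868

PAF ≈ 0.587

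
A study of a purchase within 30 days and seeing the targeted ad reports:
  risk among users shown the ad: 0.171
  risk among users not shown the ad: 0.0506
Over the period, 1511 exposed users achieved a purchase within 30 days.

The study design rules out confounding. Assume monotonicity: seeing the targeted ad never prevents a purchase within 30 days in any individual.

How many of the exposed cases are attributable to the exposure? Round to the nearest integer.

Let p₁ = 0.171, p₀ = 0.0506.
PN = (p₁ − p₀)/p₁ = (0.171 − 0.0506) / 0.171 ≈ 0.70409.
Attributable cases ≈ PN × (exposed cases) = 0.70409 × 1511 ≈ 1063.89.

about 1064 cases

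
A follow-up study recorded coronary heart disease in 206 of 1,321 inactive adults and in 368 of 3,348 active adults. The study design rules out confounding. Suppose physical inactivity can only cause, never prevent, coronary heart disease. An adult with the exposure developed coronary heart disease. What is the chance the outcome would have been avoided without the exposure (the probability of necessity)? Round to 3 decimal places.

PN ≈ 0.295

p₁ = P(outcome | exposed) = 206/1321 = 0.15594
p₀ = P(outcome | unexposed) = 368/3348 = 0.10992
Under exogeneity and monotonicity, PN = (p₁ − p₀) / p₁.
PN = (0.15594 − 0.10992) / 0.15594 = 0.046026 / 0.15594 ≈ 0.2951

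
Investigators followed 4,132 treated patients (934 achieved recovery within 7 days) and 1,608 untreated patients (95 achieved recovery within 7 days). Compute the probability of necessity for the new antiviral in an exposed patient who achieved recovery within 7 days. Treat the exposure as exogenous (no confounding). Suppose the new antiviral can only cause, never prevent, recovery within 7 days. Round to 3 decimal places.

PN ≈ 0.739

p₁ = P(outcome | exposed) = 934/4132 = 0.22604
p₀ = P(outcome | unexposed) = 95/1608 = 0.05908
Under exogeneity and monotonicity, PN = (p₁ − p₀) / p₁.
PN = (0.22604 − 0.05908) / 0.22604 = 0.16696 / 0.22604 ≈ 0.7386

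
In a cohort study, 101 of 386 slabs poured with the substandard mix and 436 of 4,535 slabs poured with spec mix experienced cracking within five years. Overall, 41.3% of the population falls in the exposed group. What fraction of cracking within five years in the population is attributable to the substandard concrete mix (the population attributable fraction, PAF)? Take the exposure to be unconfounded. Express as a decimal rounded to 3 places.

p₁ = P(outcome | exposed) = 101/386 = 0.26166
p₀ = P(outcome | unexposed) = 436/4535 = 0.096141
Overall risk P(Y=1) = π·p₁ + (1−π)·p₀ = 0.413×0.26166 + 0.587×0.096141 = 0.1645.
Under exogeneity, PAF = [P(Y=1) − p₀] / P(Y=1).
PAF = (0.1645 − 0.096141) / 0.1645 ≈ 0.4156

PAF ≈ 0.416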